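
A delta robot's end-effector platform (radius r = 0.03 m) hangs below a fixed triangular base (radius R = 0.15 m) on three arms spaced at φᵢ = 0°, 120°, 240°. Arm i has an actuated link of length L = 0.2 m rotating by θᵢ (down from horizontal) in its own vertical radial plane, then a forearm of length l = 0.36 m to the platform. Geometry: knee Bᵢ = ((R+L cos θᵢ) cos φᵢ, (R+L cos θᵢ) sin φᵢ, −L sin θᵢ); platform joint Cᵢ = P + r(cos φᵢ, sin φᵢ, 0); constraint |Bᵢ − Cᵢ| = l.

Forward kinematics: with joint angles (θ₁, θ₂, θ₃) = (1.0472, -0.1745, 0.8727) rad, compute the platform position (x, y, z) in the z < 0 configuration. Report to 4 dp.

centre 1 = (0.2200·cos0.0°, 0.2200·sin0.0°, -0.1732) = (0.2200, 0.0000, -0.1732)
centre 2 = (0.3170·cos120.0°, 0.3170·sin120.0°, 0.0347) = (-0.1585, 0.2745, 0.0347)
arm 3 at φ=240.0°: ρ3 = 0.2486;  centre 3 = (-0.1243, -0.2153, -0.1532)
subtract pairs → two planes through P
linear system: -0.7570x+0.5490y = 0.0233−0.4159z; -0.6886x+-0.4305y = 0.0069−0.0400z
Cramer: x(z) = -0.0196+0.2855z;  y(z) = 0.0154-0.3638z
quadratic in z: (1.2139)z²+(0.1984)z+(-0.0420)=0, √Δ=0.4931 → z ∈ {-0.2848, 0.1214}; z = -0.2848 (taking z<0)
x = -0.1009, y = 0.1190

(-0.1009, 0.1190, -0.2848)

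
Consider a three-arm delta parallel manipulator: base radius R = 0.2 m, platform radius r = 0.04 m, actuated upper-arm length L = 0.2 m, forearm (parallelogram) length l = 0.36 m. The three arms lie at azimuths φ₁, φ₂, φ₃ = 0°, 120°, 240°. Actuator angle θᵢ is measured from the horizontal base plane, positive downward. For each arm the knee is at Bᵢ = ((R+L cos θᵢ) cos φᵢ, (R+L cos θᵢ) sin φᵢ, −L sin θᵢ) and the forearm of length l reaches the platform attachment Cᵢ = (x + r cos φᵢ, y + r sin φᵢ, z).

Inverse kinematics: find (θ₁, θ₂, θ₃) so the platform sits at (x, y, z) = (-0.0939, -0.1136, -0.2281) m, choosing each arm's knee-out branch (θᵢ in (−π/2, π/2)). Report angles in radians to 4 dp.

arm 1 (φ=0.0°): x'=-0.0939, y'=-0.1136
  A cos θ + B sin θ = C:  0.2539·cos θ + -0.2281·sin θ = -0.0995
  θ1 = atan2(B,A) + arccos(C/0.3413) = 1.1347
φ2=120.0° → target in arm frame (-0.0514, 0.1381)
  A=0.2114, B=-0.2281, C=(l²−L²−A²−y'²−z²)/(2L)=-0.0655
  γ=atan2(-0.2281,0.2114)=-0.8233;  ψ=arccos(-0.2107)=1.7831;  θ2=γ+ψ≈0.9598
arm 3 (φ=240.0°): x'=0.1453, y'=-0.0245
  e−x'=0.0147;  (l²−L²−(e−x')²−y'²−z²)/2L = 0.0919
  θ3 = atan2(B,A) + arccos(C/0.2286) = -0.3495

θ₁ = 1.1347, θ₂ = 0.9598, θ₃ = -0.3495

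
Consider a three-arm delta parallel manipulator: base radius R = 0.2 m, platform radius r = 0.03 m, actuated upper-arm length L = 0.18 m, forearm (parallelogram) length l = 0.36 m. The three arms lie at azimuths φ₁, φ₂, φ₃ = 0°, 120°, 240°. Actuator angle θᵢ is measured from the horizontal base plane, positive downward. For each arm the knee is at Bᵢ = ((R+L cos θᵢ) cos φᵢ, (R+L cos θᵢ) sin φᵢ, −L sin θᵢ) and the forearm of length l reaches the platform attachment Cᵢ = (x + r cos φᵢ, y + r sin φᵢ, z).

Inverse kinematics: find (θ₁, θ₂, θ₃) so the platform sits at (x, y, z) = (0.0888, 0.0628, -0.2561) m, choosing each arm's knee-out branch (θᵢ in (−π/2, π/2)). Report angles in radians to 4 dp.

θ₁ = 0.0874, θ₂ = 0.6111, θ₃ = 1.1348

φ1=0.0° → target in arm frame (0.0888, 0.0628)
  A=0.0812, B=-0.2561, C=(l²−L²−A²−y'²−z²)/(2L)=0.0585
  θ1 = atan2(B,A) + arccos(C/0.2687) = 0.0874
arm 2 (φ=120.0°): x'=0.0100, y'=-0.1083
  A=0.1600, B=-0.2561, C=(l²−L²−A²−y'²−z²)/(2L)=-0.0159
  θ2 = atan2(B,A) + arccos(C/0.3020) = 0.6111
φ3=240.0° → target in arm frame (-0.0988, 0.0455)
  A=0.2688, B=-0.2561, C=(l²−L²−A²−y'²−z²)/(2L)=-0.1186
  θ3 = atan2(B,A) + arccos(C/0.3713) = 1.1348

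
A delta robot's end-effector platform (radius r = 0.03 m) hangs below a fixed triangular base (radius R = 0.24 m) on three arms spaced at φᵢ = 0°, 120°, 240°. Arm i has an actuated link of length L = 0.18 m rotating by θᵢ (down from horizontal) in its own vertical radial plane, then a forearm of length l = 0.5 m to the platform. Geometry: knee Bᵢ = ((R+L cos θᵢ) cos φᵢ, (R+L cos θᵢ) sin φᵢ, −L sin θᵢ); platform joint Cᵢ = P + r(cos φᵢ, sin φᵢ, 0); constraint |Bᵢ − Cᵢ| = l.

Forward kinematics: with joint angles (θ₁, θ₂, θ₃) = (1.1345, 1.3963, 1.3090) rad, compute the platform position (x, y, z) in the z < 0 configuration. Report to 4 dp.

(0.0373, -0.0128, -0.5967)

φ1=0.0°: virtual centre (0.2861, 0.0000, -0.1631), radius l
arm 2 at φ=120.0°: ρ2 = 0.2413;  S2 = (-0.1206, 0.2089, -0.1773)
arm 3 at φ=240.0°: ρ3 = 0.2566;  S3 = (-0.1283, -0.2222, -0.1739)
|S₂|²−|S₁|² = -0.0188;  |S₃|²−|S₁|² = -0.0124
[-0.8134 0.4179 -0.0283]·P = -0.0188;  [-0.8287 -0.4444 -0.0215]·P = -0.0124
Cramer: x(z) = 0.0191-0.0304z;  y(z) = -0.0078+0.0084z
into |P−S₁|² = l²: 1.0010z² + 0.3424z + -0.1521 = 0;  Δ = 0.7261;  z = -0.5967 or 0.2546 → z<0 root = -0.5967
x = 0.0373, y = -0.0128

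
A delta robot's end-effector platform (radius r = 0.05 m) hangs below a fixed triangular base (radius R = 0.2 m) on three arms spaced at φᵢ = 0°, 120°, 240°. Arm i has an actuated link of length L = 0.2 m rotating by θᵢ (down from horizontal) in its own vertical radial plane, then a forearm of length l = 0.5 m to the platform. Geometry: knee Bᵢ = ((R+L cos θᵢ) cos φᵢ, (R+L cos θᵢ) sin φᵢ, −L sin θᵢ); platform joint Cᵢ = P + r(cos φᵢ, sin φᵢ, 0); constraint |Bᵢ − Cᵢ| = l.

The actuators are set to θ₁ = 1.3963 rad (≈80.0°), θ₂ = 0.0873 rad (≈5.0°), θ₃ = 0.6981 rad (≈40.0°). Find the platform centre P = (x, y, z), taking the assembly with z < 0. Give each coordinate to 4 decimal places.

(-0.2231, 0.0956, -0.4700)

φ1=0.0°: virtual centre (0.1847, 0.0000, -0.1970), radius l
S2 = (0.3492·cos120.0°, 0.3492·sin120.0°, -0.0174) = (-0.1746, 0.3024, -0.0174)
S3 = (0.3032·cos240.0°, 0.3032·sin240.0°, -0.1286) = (-0.1516, -0.2626, -0.1286)
eliminate P² terms by subtracting sphere 1 from 2 and 3
plane₁₂: -0.7187x+0.6049y+0.3590z = 0.0494
det = 0.7843;  x = -0.0605+0.3459z,  y = 0.0098+-0.1826z
quadratic in z: (1.1530)z²+(0.2207)z+(-0.1510)=0, √Δ=0.8632 → z ∈ {-0.4700, 0.2786}; z = -0.4700 (taking z<0)
x = -0.2231, y = 0.0956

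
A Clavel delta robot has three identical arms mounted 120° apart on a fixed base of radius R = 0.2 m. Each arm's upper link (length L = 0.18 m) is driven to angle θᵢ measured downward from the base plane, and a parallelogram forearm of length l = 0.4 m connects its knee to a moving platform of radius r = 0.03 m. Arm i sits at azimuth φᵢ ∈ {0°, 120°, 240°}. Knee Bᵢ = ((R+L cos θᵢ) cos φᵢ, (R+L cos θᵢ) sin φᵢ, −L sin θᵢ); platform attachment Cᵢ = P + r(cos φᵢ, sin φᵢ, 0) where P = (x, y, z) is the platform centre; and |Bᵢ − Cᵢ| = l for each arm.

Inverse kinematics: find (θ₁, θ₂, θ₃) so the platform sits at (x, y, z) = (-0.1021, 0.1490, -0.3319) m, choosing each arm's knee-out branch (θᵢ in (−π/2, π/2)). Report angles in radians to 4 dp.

arm 1 (φ=0.0°): x'=-0.1021, y'=0.1490
  A=0.2721, B=-0.3319, C=(l²−L²−A²−y'²−z²)/(2L)=-0.2189
  γ=atan2(-0.3319,0.2721)=-0.8841;  ψ=arccos(-0.5100)=2.1060;  θ1=γ+ψ≈1.2219
φ2=120.0° → target in arm frame (0.1801, 0.0139)
  A cos θ + B sin θ = C:  -0.0101·cos θ + -0.3319·sin θ = 0.0476
  √(A²+B²)=0.3321;  θ2 = -1.6012+1.4269 ≈ -0.1743
arm 3 (φ=240.0°): x'=-0.0780, y'=-0.1629
  A=0.2480, B=-0.3319, C=(l²−L²−A²−y'²−z²)/(2L)=-0.1961
  θ3 = atan2(B,A) + arccos(C/0.4143) = 1.1348

θ₁ = 1.2219, θ₂ = -0.1743, θ₃ = 1.1348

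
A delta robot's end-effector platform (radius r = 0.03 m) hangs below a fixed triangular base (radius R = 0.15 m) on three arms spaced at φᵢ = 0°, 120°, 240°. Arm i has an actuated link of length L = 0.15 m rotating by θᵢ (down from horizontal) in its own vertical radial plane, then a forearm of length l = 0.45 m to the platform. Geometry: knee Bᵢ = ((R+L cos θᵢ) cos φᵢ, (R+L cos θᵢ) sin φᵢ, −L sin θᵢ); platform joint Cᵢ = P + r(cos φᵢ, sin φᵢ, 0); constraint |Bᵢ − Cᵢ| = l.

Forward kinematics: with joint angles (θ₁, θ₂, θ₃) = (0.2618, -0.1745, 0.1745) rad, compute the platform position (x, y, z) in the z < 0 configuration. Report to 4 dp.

S1 = (0.2649·cos0.0°, 0.2649·sin0.0°, -0.0388) = (0.2649, 0.0000, -0.0388)
arm 2 at φ=120.0°: ρ2 = 0.2677;  S2 = (-0.1339, 0.2319, 0.0260)
arm 3 at φ=240.0°: ρ3 = 0.2677;  S3 = (-0.1339, -0.2319, -0.0260)
eliminate P² terms by subtracting sphere 1 from 2 and 3
[-0.7975 0.4637 0.1297]·P = 0.0007;  [-0.7975 -0.4637 0.0256]·P = 0.0007
Cramer: x(z) = -0.0009+0.0974z;  y(z) = 0.0000-0.1123z
quadratic in z: (1.0221)z²+(0.0259)z+(-0.1304)=0, √Δ=0.7305 → z ∈ {-0.3700, 0.3447}; z = -0.3700 (taking z<0)
x = -0.0369, y = 0.0416

(-0.0369, 0.0416, -0.3700)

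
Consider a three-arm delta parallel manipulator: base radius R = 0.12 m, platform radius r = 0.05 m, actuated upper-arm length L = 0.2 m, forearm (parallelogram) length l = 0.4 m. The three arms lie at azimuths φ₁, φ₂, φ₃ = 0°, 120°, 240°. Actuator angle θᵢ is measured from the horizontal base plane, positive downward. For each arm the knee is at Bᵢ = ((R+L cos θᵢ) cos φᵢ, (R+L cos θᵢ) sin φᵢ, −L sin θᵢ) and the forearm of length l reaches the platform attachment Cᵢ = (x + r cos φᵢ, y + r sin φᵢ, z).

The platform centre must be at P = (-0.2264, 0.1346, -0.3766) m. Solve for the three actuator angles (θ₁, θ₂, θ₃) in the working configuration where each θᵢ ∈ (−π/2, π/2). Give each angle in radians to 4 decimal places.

θ₁ = 1.3965, θ₂ = 0.0002, θ₃ = 0.8730

arm 1 (φ=0.0°): x'=-0.2264, y'=0.1346
  e−x'=0.2964;  (l²−L²−(e−x')²−y'²−z²)/2L = -0.3195
  √(A²+B²)=0.4792;  θ1 = -0.9040+2.3005 ≈ 1.3965
φ2=120.0° → target in arm frame (0.2298, 0.1288)
  e−x'=-0.1598;  (l²−L²−(e−x')²−y'²−z²)/2L = -0.1598
  γ=atan2(-0.3766,-0.1598)=-1.9720;  ψ=arccos(-0.3907)=1.9722;  θ2=γ+ψ≈0.0002
arm 3 (φ=240.0°): x'=-0.0034, y'=-0.2634
  e−x'=0.0734;  (l²−L²−(e−x')²−y'²−z²)/2L = -0.2414
  θ3 = atan2(B,A) + arccos(C/0.3837) = 0.8730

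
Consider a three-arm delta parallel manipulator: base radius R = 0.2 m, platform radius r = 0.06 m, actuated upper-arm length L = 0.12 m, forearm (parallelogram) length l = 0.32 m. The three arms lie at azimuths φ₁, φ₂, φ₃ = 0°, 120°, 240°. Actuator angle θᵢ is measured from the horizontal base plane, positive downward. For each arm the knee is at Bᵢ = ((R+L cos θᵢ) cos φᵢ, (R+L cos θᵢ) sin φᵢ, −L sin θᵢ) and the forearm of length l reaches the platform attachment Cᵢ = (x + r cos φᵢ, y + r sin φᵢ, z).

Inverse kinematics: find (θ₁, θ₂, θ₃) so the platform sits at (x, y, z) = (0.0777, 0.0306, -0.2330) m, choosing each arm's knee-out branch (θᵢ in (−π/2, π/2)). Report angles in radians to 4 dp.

arm 1 (φ=0.0°): x'=0.0777, y'=0.0306
  e−x'=0.0623;  (l²−L²−(e−x')²−y'²−z²)/2L = 0.1204
  γ=atan2(-0.2330,0.0623)=-1.3095;  ψ=arccos(0.4992)=1.0482;  θ1=γ+ψ≈-0.2614
arm 2 (φ=120.0°): x'=-0.0123, y'=-0.0826
  A cos θ + B sin θ = C:  0.1523·cos θ + -0.2330·sin θ = 0.0153
  √(A²+B²)=0.2784;  θ2 = -0.9917+1.5157 ≈ 0.5240
rotate P by −φ3: (-0.0654, 0.0520, -0.2330)
  A cos θ + B sin θ = C:  0.2054·cos θ + -0.2330·sin θ = -0.0465
  θ3 = atan2(B,A) + arccos(C/0.3106) = 0.8727

θ₁ = -0.2614, θ₂ = 0.5240, θ₃ = 0.8727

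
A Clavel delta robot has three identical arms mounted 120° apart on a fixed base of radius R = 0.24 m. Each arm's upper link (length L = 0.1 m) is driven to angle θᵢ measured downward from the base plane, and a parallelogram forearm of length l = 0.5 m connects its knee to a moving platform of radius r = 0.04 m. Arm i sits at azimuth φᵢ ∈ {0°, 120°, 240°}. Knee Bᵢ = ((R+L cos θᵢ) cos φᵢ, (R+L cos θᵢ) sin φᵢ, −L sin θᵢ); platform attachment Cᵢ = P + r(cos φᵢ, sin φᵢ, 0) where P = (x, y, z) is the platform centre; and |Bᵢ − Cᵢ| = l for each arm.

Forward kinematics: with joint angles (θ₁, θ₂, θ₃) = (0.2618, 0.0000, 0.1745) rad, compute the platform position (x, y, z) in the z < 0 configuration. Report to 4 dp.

(-0.0172, 0.0145, -0.4149)

arm 1 at φ=0.0°: e+L cos θ1 = 0.2966;  O1 = (0.2966, 0.0000, -0.0259)
φ2=120.0°: virtual centre (-0.1500, 0.2598, 0.0000), radius l
arm 3 at φ=240.0°: e+L cos θ3 = 0.2985;  O3 = (-0.1492, -0.2585, -0.0174)
|O₂|²−|O₁|² = 0.0014;  |O₃|²−|O₁|² = 0.0008
linear system: -0.8932x+0.5196y = 0.0014−0.0518z; -0.8917x+-0.5170y = 0.0008−0.0170z
det = 0.9251;  x = -0.0012+0.0385z,  y = 0.0006+-0.0334z
into |P−O₁|² = l²: 1.0026z² + 0.0288z + -0.1607 = 0;  Δ = 0.6451;  z = -0.4149 or 0.3862 → z<0 root = -0.4149
x = -0.0172, y = 0.0145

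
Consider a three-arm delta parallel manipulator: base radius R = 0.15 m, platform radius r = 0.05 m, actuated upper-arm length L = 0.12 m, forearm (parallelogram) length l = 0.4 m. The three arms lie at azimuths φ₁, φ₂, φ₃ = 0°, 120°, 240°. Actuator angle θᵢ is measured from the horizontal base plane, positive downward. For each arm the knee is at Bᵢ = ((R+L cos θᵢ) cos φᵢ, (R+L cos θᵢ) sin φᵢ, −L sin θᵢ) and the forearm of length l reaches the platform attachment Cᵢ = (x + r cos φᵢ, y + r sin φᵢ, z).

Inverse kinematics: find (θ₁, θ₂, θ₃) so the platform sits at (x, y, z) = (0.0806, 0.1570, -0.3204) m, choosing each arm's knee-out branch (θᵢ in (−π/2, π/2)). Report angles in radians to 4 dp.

rotate P by −φ1: (0.0806, 0.1570, -0.3204)
  A cos θ + B sin θ = C:  0.0194·cos θ + -0.3204·sin θ = 0.0747
  γ=atan2(-0.3204,0.0194)=-1.5103;  ψ=arccos(0.2326)=1.3360;  θ1=γ+ψ≈-0.1743
arm 2 (φ=120.0°): x'=0.0957, y'=-0.1483
  A cos θ + B sin θ = C:  0.0043·cos θ + -0.3204·sin θ = 0.0872
  θ2 = atan2(B,A) + arccos(C/0.3204) = -0.2621
arm 3 (φ=240.0°): x'=-0.1763, y'=-0.0087
  A cos θ + B sin θ = C:  0.2763·cos θ + -0.3204·sin θ = -0.1394
  θ3 = atan2(B,A) + arccos(C/0.4231) = 1.0473

θ₁ = -0.1743, θ₂ = -0.2621, θ₃ = 1.0473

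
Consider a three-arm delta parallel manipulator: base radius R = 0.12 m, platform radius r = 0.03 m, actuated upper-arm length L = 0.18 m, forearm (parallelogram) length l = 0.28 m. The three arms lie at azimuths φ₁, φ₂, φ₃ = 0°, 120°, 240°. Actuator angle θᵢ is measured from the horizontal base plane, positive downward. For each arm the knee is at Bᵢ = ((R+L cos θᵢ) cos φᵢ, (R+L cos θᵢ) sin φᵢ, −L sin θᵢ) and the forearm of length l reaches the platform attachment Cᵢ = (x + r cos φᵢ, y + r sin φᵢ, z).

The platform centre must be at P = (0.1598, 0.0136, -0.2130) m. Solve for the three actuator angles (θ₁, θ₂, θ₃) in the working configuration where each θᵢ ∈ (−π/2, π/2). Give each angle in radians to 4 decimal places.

θ₁ = -0.2618, θ₂ = 1.1346, θ₃ = 1.2218

arm 1 (φ=0.0°): x'=0.1598, y'=0.0136
  A cos θ + B sin θ = C:  -0.0698·cos θ + -0.2130·sin θ = -0.0123
  θ1 = atan2(B,A) + arccos(C/0.2241) = -0.2618
arm 2 (φ=120.0°): x'=-0.0681, y'=-0.1452
  e−x'=0.1581;  (l²−L²−(e−x')²−y'²−z²)/2L = -0.1263
  θ2 = atan2(B,A) + arccos(C/0.2653) = 1.1346
rotate P by −φ3: (-0.0917, 0.1316, -0.2130)
  A cos θ + B sin θ = C:  0.1817·cos θ + -0.2130·sin θ = -0.1380
  γ=atan2(-0.2130,0.1817)=-0.8646;  ψ=arccos(-0.4931)=2.0864;  θ3=γ+ψ≈1.2218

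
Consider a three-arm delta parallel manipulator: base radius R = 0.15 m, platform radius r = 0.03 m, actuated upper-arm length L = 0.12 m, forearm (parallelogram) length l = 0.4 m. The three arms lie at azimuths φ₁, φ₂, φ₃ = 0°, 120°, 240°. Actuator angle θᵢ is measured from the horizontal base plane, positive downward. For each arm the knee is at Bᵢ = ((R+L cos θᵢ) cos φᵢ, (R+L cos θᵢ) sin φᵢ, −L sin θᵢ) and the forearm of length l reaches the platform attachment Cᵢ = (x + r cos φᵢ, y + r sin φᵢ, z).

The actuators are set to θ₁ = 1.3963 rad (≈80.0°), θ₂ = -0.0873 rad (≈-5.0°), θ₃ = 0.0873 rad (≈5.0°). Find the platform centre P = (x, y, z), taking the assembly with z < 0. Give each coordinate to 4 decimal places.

(-0.1963, 0.0168, -0.3327)

arm 1 at φ=0.0°: ρ1 = 0.1408;  centre 1 = (0.1408, 0.0000, -0.1182)
arm 2 at φ=120.0°: ρ2 = 0.2395;  centre 2 = (-0.1198, 0.2075, 0.0105)
centre 3 = (0.2395·cos240.0°, 0.2395·sin240.0°, -0.0105) = (-0.1198, -0.2075, -0.0105)
subtract pairs → two planes through P
linear system: -0.5212x+0.4149y = 0.0237−0.2573z; -0.5212x+-0.4149y = 0.0237−0.2154z
Cramer: x(z) = -0.0455+0.4535z;  y(z) = 0.0000-0.0504z
quadratic in z: (1.2082)z²+(0.0674)z+(-0.1113)=0, √Δ=0.7366 → z ∈ {-0.3327, 0.2769}; z = -0.3327 (taking z<0)
x = -0.1963, y = 0.0168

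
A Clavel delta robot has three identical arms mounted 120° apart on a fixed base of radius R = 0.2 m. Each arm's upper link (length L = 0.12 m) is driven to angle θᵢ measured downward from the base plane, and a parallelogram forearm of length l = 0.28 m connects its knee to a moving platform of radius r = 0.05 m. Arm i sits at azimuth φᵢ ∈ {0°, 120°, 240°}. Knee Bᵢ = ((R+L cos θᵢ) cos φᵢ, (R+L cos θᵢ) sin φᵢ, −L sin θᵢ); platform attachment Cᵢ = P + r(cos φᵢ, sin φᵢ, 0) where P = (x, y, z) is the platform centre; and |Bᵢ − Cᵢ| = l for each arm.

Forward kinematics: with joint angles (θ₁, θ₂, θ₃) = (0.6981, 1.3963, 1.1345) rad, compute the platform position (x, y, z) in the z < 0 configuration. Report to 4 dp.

(0.0572, -0.0250, -0.2860)

centre 1 = (0.2419·cos0.0°, 0.2419·sin0.0°, -0.0771) = (0.2419, 0.0000, -0.0771)
φ2=120.0°: virtual centre (-0.0854, 0.1479, -0.1182), radius l
φ3=240.0°: virtual centre (-0.1004, -0.1738, -0.1088), radius l
eliminate P² terms by subtracting sphere 1 from 2 and 3
plane₁₂: -0.6547x+0.2959y+-0.0821z = -0.0213
det = 0.4302;  x = 0.0257+-0.1099z,  y = -0.0151+0.0344z
quadratic in z: (1.0132)z²+(0.2007)z+(-0.0255)=0, √Δ=0.3789 → z ∈ {-0.2860, 0.0879}; z = -0.2860 (taking z<0)
x = 0.0572, y = -0.0250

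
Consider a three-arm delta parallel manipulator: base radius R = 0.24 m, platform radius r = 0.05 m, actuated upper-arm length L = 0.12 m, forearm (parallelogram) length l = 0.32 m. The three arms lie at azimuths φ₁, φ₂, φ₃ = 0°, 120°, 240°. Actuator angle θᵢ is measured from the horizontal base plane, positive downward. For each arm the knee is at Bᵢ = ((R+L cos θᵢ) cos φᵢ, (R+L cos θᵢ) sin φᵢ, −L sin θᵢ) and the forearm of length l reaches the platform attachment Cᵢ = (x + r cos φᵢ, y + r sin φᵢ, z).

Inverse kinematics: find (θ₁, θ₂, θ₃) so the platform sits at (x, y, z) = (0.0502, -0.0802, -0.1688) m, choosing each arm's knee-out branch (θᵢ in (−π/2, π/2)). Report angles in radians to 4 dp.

φ1=0.0° → target in arm frame (0.0502, -0.0802)
  e−x'=0.1398;  (l²−L²−(e−x')²−y'²−z²)/2L = 0.1397
  γ=atan2(-0.1688,0.1398)=-0.8791;  ψ=arccos(0.6374)=0.8796;  θ1=γ+ψ≈0.0005
φ2=120.0° → target in arm frame (-0.0946, -0.0034)
  A=0.2846, B=-0.1688, C=(l²−L²−A²−y'²−z²)/(2L)=-0.0895
  θ2 = atan2(B,A) + arccos(C/0.3309) = 1.3093
arm 3 (φ=240.0°): x'=0.0444, y'=0.0836
  e−x'=0.1456;  (l²−L²−(e−x')²−y'²−z²)/2L = 0.1305
  √(A²+B²)=0.2229;  θ3 = -0.8589+0.9457 ≈ 0.0868

θ₁ = 0.0005, θ₂ = 1.3093, θ₃ = 0.0868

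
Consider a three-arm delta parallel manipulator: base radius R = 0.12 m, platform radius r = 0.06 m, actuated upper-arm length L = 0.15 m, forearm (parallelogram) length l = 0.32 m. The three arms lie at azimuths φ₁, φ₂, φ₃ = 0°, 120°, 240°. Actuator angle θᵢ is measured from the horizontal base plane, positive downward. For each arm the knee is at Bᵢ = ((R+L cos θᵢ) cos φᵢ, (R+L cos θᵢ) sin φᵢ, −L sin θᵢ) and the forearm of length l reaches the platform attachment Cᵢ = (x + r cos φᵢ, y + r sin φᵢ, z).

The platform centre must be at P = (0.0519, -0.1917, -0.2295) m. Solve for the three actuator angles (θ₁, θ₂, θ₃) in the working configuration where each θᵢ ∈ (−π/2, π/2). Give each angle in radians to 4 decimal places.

θ₁ = 0.1749, θ₂ = 1.2218, θ₃ = -0.3493

rotate P by −φ1: (0.0519, -0.1917, -0.2295)
  e−x'=0.0081;  (l²−L²−(e−x')²−y'²−z²)/2L = -0.0319
  γ=atan2(-0.2295,0.0081)=-1.5355;  ψ=arccos(-0.1391)=1.7104;  θ1=γ+ψ≈0.1749
rotate P by −φ2: (-0.1920, 0.0509, -0.2295)
  A cos θ + B sin θ = C:  0.2520·cos θ + -0.2295·sin θ = -0.1295
  θ2 = atan2(B,A) + arccos(C/0.3408) = 1.2218
rotate P by −φ3: (0.1401, 0.1408, -0.2295)
  e−x'=-0.0801;  (l²−L²−(e−x')²−y'²−z²)/2L = 0.0033
  γ=atan2(-0.2295,-0.0801)=-1.9065;  ψ=arccos(0.0136)=1.5571;  θ3=γ+ψ≈-0.3493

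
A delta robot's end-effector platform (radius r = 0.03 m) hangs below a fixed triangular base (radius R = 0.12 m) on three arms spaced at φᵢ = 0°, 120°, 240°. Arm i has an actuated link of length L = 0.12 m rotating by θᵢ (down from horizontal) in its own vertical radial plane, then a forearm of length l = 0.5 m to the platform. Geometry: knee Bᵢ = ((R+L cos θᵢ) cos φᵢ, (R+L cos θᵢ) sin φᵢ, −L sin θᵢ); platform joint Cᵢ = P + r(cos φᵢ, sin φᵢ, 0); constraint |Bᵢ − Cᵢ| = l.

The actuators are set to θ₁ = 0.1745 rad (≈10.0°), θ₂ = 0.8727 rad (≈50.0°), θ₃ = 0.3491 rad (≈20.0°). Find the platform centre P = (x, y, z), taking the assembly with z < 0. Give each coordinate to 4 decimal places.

O1 = (0.2082·cos0.0°, 0.2082·sin0.0°, -0.0208) = (0.2082, 0.0000, -0.0208)
arm 2 at φ=120.0°: e+L cos θ2 = 0.1671;  O2 = (-0.0836, 0.1447, -0.0919)
φ3=240.0°: virtual centre (-0.1014, -0.1756, -0.0410), radius l
|O₂|²−|O₁|² = -0.0074;  |O₃|²−|O₁|² = -0.0010
linear system: -0.5835x+0.2895y = -0.0074−-0.1422z; -0.6191x+-0.3512y = -0.0010−-0.0404z
Cramer: x(z) = 0.0075-0.1605z;  y(z) = -0.0104+0.1678z
sphere 1 gives Az²+Bz+C=0 with A=1.0539, B=0.1026, C=-0.2092;  B²−4AC=0.8923;  roots -0.4968, 0.3995;  negative root z = -0.4968
x = 0.0872, y = -0.0938

(0.0872, -0.0938, -0.4968)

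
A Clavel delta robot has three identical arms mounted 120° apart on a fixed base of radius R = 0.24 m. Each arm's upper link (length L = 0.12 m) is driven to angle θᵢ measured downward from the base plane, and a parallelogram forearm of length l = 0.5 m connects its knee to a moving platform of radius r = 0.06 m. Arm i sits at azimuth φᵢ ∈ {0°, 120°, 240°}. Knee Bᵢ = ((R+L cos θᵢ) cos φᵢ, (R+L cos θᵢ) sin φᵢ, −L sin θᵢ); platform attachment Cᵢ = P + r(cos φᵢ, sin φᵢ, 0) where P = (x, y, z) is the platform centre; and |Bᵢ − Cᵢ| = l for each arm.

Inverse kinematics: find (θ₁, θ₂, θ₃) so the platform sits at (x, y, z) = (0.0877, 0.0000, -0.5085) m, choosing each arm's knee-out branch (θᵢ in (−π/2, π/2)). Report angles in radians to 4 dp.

θ₁ = 0.4363, θ₂ = 1.0474, θ₃ = 1.0474

arm 1 (φ=0.0°): x'=0.0877, y'=0.0000
  e−x'=0.0923;  (l²−L²−(e−x')²−y'²−z²)/2L = -0.1312
  γ=atan2(-0.5085,0.0923)=-1.3912;  ψ=arccos(-0.2539)=1.8275;  θ1=γ+ψ≈0.4363
rotate P by −φ2: (-0.0438, -0.0760, -0.5085)
  A cos θ + B sin θ = C:  0.2238·cos θ + -0.5085·sin θ = -0.3285
  γ=atan2(-0.5085,0.2238)=-1.1561;  ψ=arccos(-0.5913)=2.2035;  θ2=γ+ψ≈1.0474
arm 3 (φ=240.0°): x'=-0.0439, y'=0.0760
  A cos θ + B sin θ = C:  0.2239·cos θ + -0.5085·sin θ = -0.3285
  θ3 = atan2(B,A) + arccos(C/0.5556) = 1.0474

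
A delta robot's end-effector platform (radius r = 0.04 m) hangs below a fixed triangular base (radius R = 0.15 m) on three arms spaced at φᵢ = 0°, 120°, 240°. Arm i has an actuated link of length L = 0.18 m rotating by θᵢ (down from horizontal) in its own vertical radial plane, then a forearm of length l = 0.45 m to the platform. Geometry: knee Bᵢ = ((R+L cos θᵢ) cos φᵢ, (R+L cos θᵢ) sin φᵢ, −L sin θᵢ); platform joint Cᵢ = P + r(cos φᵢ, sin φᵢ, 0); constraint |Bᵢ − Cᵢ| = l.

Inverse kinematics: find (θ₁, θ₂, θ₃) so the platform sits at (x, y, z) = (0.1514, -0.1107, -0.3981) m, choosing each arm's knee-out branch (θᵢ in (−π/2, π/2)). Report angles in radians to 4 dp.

θ₁ = -0.0873, θ₂ = 1.0470, θ₃ = 0.4361

φ1=0.0° → target in arm frame (0.1514, -0.1107)
  A=-0.0414, B=-0.3981, C=(l²−L²−A²−y'²−z²)/(2L)=-0.0065
  θ1 = atan2(B,A) + arccos(C/0.4002) = -0.0873
rotate P by −φ2: (-0.1716, -0.0758, -0.3981)
  A cos θ + B sin θ = C:  0.2816·cos θ + -0.3981·sin θ = -0.2039
  θ2 = atan2(B,A) + arccos(C/0.4876) = 1.0470
arm 3 (φ=240.0°): x'=0.0202, y'=0.1865
  A=0.0898, B=-0.3981, C=(l²−L²−A²−y'²−z²)/(2L)=-0.0867
  γ=atan2(-0.3981,0.0898)=-1.3489;  ψ=arccos(-0.2125)=1.7849;  θ3=γ+ψ≈0.4361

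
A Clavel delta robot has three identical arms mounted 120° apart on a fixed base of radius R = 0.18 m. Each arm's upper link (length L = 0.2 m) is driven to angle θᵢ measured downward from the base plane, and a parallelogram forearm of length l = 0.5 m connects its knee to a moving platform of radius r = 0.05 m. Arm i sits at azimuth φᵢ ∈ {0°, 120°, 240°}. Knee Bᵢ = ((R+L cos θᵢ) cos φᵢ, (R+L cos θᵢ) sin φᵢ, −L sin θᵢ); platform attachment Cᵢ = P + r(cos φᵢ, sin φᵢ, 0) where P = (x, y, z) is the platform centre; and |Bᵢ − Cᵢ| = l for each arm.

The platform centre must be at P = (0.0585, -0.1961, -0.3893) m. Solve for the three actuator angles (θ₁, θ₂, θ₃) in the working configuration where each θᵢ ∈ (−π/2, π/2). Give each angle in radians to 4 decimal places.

θ₁ = 0.0875, θ₂ = 0.9601, θ₃ = -0.2618

rotate P by −φ1: (0.0585, -0.1961, -0.3893)
  A=0.0715, B=-0.3893, C=(l²−L²−A²−y'²−z²)/(2L)=0.0372
  γ=atan2(-0.3893,0.0715)=-1.3892;  ψ=arccos(0.0940)=1.4767;  θ1=γ+ψ≈0.0875
rotate P by −φ2: (-0.1991, 0.0474, -0.3893)
  e−x'=0.3291;  (l²−L²−(e−x')²−y'²−z²)/2L = -0.1302
  √(A²+B²)=0.5098;  θ2 = -0.8690+1.8291 ≈ 0.9601
rotate P by −φ3: (0.1406, 0.1487, -0.3893)
  e−x'=-0.0106;  (l²−L²−(e−x')²−y'²−z²)/2L = 0.0905
  √(A²+B²)=0.3894;  θ3 = -1.5980+1.3361 ≈ -0.2618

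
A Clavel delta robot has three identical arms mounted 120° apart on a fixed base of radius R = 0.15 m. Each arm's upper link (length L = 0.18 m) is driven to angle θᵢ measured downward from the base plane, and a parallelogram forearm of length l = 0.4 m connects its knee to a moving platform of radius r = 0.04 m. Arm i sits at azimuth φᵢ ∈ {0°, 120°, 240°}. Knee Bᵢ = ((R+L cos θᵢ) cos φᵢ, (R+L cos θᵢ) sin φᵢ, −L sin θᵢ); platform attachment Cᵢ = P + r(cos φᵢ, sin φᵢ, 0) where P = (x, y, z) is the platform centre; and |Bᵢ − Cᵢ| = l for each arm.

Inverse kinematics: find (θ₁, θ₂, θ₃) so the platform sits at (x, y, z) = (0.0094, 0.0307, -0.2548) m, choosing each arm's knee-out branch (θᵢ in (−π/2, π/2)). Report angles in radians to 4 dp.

φ1=0.0° → target in arm frame (0.0094, 0.0307)
  A=0.1006, B=-0.2548, C=(l²−L²−A²−y'²−z²)/(2L)=0.1434
  θ1 = atan2(B,A) + arccos(C/0.2739) = -0.1748
arm 2 (φ=120.0°): x'=0.0219, y'=-0.0235
  A cos θ + B sin θ = C:  0.0881·cos θ + -0.2548·sin θ = 0.1510
  γ=atan2(-0.2548,0.0881)=-1.2379;  ψ=arccos(0.5601)=0.9763;  θ2=γ+ψ≈-0.2616
φ3=240.0° → target in arm frame (-0.0313, -0.0072)
  A cos θ + B sin θ = C:  0.1413·cos θ + -0.2548·sin θ = 0.1185
  √(A²+B²)=0.2914;  θ3 = -1.0645+1.1519 ≈ 0.0874

θ₁ = -0.1748, θ₂ = -0.2616, θ₃ = 0.0874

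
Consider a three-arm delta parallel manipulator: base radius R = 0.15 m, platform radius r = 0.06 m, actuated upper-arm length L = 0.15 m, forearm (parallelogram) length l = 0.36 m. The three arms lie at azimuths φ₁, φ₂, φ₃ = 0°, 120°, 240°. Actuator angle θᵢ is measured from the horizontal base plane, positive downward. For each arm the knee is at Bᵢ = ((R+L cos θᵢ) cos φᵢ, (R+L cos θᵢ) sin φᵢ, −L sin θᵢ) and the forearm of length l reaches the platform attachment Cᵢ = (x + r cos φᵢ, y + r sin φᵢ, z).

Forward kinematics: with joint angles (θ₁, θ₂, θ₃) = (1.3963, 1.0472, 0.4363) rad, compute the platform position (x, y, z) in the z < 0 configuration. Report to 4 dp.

(-0.1199, -0.0852, -0.4059)

arm 1 at φ=0.0°: ρ1 = 0.1160;  centre 1 = (0.1160, 0.0000, -0.1477)
centre 2 = (0.1650·cos120.0°, 0.1650·sin120.0°, -0.1299) = (-0.0825, 0.1429, -0.1299)
φ3=240.0°: virtual centre (-0.1130, -0.1957, -0.0634), radius l
|centre ₂|²−|centre ₁|² = 0.0088;  |centre ₃|²−|centre ₁|² = 0.0198
[-0.3971 0.2858 0.0356]·P = 0.0088;  [-0.4580 -0.3914 0.1687]·P = 0.0198
Cramer: x(z) = -0.0318+0.2171z;  y(z) = -0.0133+0.1769z
into |P−centre ₁|² = l²: 1.0784z² + 0.2265z + -0.0857 = 0;  Δ = 0.4212;  z = -0.4059 or 0.1959 → z<0 root = -0.4059
x = -0.1199, y = -0.0852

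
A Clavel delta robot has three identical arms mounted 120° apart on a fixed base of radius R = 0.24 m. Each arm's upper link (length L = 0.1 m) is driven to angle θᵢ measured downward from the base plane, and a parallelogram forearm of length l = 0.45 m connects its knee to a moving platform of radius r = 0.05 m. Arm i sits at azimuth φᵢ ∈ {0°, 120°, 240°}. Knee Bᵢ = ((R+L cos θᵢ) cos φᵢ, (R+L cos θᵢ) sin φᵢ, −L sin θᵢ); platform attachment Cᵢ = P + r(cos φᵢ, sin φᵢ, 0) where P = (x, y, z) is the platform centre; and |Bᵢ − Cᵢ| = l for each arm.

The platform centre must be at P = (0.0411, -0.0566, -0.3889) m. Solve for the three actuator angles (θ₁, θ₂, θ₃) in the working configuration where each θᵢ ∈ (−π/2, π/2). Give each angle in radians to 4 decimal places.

φ1=0.0° → target in arm frame (0.0411, -0.0566)
  e−x'=0.1489;  (l²−L²−(e−x')²−y'²−z²)/2L = 0.0794
  γ=atan2(-0.3889,0.1489)=-1.2051;  ψ=arccos(0.1907)=1.3789;  θ1=γ+ψ≈0.1738
φ2=120.0° → target in arm frame (-0.0696, -0.0073)
  A cos θ + B sin θ = C:  0.2596·cos θ + -0.3889·sin θ = -0.1309
  √(A²+B²)=0.4676;  θ2 = -0.9823+1.8545 ≈ 0.8722
arm 3 (φ=240.0°): x'=0.0285, y'=0.0639
  e−x'=0.1615;  (l²−L²−(e−x')²−y'²−z²)/2L = 0.0554
  √(A²+B²)=0.4211;  θ3 = -1.1771+1.4388 ≈ 0.2617

θ₁ = 0.1738, θ₂ = 0.8722, θ₃ = 0.2617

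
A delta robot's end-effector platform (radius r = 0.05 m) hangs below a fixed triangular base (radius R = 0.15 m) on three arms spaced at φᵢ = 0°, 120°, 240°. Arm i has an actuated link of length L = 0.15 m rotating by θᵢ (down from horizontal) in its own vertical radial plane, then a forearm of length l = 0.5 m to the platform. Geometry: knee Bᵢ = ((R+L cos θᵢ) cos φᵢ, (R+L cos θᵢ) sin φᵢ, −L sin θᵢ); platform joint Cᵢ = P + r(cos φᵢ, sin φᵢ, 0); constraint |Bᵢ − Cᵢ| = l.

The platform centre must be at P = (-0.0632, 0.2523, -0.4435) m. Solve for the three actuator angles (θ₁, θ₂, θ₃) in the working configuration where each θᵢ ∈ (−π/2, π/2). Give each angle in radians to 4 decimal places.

θ₁ = 0.7856, θ₂ = -0.3490, θ₃ = 1.1346

φ1=0.0° → target in arm frame (-0.0632, 0.2523)
  e−x'=0.1632;  (l²−L²−(e−x')²−y'²−z²)/2L = -0.1983
  γ=atan2(-0.4435,0.1632)=-1.2182;  ψ=arccos(-0.4196)=2.0038;  θ1=γ+ψ≈0.7856
arm 2 (φ=120.0°): x'=0.2501, y'=-0.0714
  A=-0.1501, B=-0.4435, C=(l²−L²−A²−y'²−z²)/(2L)=0.0106
  θ2 = atan2(B,A) + arccos(C/0.4682) = -0.3490
rotate P by −φ3: (-0.1869, -0.1809, -0.4435)
  A cos θ + B sin θ = C:  0.2869·cos θ + -0.4435·sin θ = -0.2807
  θ3 = atan2(B,A) + arccos(C/0.5282) = 1.1346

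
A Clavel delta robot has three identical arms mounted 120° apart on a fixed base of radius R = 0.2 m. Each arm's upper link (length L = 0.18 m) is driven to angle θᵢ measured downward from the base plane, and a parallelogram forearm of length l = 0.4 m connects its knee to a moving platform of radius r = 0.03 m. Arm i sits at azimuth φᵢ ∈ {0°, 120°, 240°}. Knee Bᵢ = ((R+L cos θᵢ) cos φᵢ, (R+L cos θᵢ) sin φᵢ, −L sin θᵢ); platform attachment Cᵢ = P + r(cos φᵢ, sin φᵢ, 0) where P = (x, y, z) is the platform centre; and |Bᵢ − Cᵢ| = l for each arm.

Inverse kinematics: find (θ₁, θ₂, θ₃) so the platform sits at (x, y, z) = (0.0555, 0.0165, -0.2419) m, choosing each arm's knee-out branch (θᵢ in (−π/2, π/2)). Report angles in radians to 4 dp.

θ₁ = -0.1744, θ₂ = 0.3493, θ₃ = 0.5238

φ1=0.0° → target in arm frame (0.0555, 0.0165)
  A=0.1145, B=-0.2419, C=(l²−L²−A²−y'²−z²)/(2L)=0.1547
  θ1 = atan2(B,A) + arccos(C/0.2676) = -0.1744
arm 2 (φ=120.0°): x'=-0.0135, y'=-0.0563
  e−x'=0.1835;  (l²−L²−(e−x')²−y'²−z²)/2L = 0.0896
  θ2 = atan2(B,A) + arccos(C/0.3036) = 0.3493
arm 3 (φ=240.0°): x'=-0.0420, y'=0.0398
  e−x'=0.2120;  (l²−L²−(e−x')²−y'²−z²)/2L = 0.0626
  θ3 = atan2(B,A) + arccos(C/0.3217) = 0.5238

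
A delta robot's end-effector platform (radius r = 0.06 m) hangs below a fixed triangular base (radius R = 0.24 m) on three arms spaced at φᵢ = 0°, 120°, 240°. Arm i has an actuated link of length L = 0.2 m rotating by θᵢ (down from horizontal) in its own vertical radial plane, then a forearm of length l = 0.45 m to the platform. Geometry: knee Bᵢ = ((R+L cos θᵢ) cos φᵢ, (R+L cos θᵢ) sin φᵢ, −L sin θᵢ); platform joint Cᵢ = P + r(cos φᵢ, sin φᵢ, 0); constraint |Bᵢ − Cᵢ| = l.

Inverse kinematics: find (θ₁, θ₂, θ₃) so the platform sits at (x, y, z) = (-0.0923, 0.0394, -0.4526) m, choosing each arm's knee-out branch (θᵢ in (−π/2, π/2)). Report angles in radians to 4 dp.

θ₁ = 1.1345, θ₂ = 0.5233, θ₃ = 0.7853

arm 1 (φ=0.0°): x'=-0.0923, y'=0.0394
  A cos θ + B sin θ = C:  0.2723·cos θ + -0.4526·sin θ = -0.2951
  θ1 = atan2(B,A) + arccos(C/0.5282) = 1.1345
φ2=120.0° → target in arm frame (0.0803, 0.0602)
  A=0.0997, B=-0.4526, C=(l²−L²−A²−y'²−z²)/(2L)=-0.1398
  √(A²+B²)=0.4635;  θ2 = -1.3539+1.8772 ≈ 0.5233
φ3=240.0° → target in arm frame (0.0120, -0.0996)
  e−x'=0.1680;  (l²−L²−(e−x')²−y'²−z²)/2L = -0.2012
  θ3 = atan2(B,A) + arccos(C/0.4828) = 0.7853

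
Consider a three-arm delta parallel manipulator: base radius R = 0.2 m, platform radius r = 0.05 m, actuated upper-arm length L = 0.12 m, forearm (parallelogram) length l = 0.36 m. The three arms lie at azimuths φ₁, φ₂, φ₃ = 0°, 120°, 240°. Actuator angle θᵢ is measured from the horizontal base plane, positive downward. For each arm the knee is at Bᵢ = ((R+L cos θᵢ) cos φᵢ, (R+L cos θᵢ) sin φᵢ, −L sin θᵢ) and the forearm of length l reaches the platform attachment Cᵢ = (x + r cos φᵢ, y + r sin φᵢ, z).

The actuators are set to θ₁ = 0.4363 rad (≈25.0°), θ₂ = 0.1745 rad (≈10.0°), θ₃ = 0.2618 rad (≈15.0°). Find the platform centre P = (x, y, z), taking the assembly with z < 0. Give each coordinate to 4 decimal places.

centre 1 = (0.2588·cos0.0°, 0.2588·sin0.0°, -0.0507) = (0.2588, 0.0000, -0.0507)
φ2=120.0°: virtual centre (-0.1341, 0.2322, -0.0208), radius l
arm 3 at φ=240.0°: e+L cos θ3 = 0.2659;  centre 3 = (-0.1330, -0.2303, -0.0311)
eliminate P² terms by subtracting sphere 1 from 2 and 3
plane₁₂: -0.7857x+0.4645y+0.0598z = 0.0028
Cramer: x(z) = -0.0032+0.0631z;  y(z) = 0.0007-0.0220z
into |P−centre ₁|² = l²: 1.0045z² + 0.0683z + -0.0584 = 0;  Δ = 0.2394;  z = -0.2776 or 0.2095 → z<0 root = -0.2776
x = -0.0207, y = 0.0068

(-0.0207, 0.0068, -0.2776)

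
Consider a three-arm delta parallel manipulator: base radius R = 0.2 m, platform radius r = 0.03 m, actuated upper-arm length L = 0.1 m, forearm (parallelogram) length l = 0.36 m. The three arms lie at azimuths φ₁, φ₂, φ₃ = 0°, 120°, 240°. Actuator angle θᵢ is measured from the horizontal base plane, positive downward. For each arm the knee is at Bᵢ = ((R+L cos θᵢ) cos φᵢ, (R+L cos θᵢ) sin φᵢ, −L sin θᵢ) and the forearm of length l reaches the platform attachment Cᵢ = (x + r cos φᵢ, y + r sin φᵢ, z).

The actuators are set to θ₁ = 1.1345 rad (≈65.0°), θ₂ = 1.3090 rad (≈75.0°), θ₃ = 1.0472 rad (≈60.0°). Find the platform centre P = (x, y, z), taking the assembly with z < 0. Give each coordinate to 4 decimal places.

(0.0042, -0.0222, -0.3836)

φ1=0.0°: virtual centre (0.2123, 0.0000, -0.0906), radius l
φ2=120.0°: virtual centre (-0.0979, 0.1696, -0.0966), radius l
arm 3 at φ=240.0°: ρ3 = 0.2200;  S3 = (-0.1100, -0.1905, -0.0866)
|S₂|²−|S₁|² = -0.0056;  |S₃|²−|S₁|² = 0.0026
linear system: -0.6204x+0.3393y = -0.0056−-0.0119z; -0.6445x+-0.3811y = 0.0026−0.0081z
Cramer: x(z) = 0.0027-0.0040z;  y(z) = -0.0115+0.0279z
quadratic in z: (1.0008)z²+(0.1823)z+(-0.0773)=0, √Δ=0.5855 → z ∈ {-0.3836, 0.2015}; z = -0.3836 (taking z<0)
x = 0.0042, y = -0.0222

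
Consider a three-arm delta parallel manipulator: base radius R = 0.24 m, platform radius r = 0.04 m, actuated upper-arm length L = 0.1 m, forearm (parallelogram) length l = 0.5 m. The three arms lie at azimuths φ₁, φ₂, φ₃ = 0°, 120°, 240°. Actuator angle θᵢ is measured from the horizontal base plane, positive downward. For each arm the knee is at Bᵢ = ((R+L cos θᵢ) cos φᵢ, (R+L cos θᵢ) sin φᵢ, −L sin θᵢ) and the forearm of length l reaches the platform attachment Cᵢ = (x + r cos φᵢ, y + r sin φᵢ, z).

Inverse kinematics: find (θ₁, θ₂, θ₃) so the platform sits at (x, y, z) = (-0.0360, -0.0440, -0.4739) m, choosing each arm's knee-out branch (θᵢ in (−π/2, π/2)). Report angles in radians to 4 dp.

arm 1 (φ=0.0°): x'=-0.0360, y'=-0.0440
  A cos θ + B sin θ = C:  0.2360·cos θ + -0.4739·sin θ = -0.2111
  γ=atan2(-0.4739,0.2360)=-1.1088;  ψ=arccos(-0.3987)=1.9809;  θ1=γ+ψ≈0.8721
φ2=120.0° → target in arm frame (-0.0201, 0.0532)
  A cos θ + B sin θ = C:  0.2201·cos θ + -0.4739·sin θ = -0.1793
  γ=atan2(-0.4739,0.2201)=-1.1360;  ψ=arccos(-0.3431)=1.9210;  θ2=γ+ψ≈0.7850
φ3=240.0° → target in arm frame (0.0561, -0.0092)
  A=0.1439, B=-0.4739, C=(l²−L²−A²−y'²−z²)/(2L)=-0.0269
  θ3 = atan2(B,A) + arccos(C/0.4953) = 0.3490

θ₁ = 0.8721, θ₂ = 0.7850, θ₃ = 0.3490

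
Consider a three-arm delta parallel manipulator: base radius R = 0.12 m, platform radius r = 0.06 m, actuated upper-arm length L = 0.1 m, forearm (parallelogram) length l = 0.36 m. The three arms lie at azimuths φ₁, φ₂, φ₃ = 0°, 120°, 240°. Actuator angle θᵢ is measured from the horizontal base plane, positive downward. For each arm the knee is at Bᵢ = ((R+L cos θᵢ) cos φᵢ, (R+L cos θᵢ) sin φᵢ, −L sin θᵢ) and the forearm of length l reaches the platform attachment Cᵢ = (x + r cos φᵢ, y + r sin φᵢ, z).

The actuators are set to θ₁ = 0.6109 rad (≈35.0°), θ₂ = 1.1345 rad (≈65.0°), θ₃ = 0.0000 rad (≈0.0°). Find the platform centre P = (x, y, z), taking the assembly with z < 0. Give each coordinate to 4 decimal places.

S1 = (0.1419·cos0.0°, 0.1419·sin0.0°, -0.0574) = (0.1419, 0.0000, -0.0574)
φ2=120.0°: virtual centre (-0.0511, 0.0886, -0.0906), radius l
arm 3 at φ=240.0°: e+L cos θ3 = 0.1600;  S3 = (-0.0800, -0.1386, 0.0000)
subtract pairs → two planes through P
[-0.3861 0.1771 -0.0665]·P = -0.0048;  [-0.4438 -0.2771 0.1147]·P = 0.0022
Cramer: x(z) = 0.0050+0.0101z;  y(z) = -0.0159+0.3978z
quadratic in z: (1.1583)z²+(0.0993)z+(-0.1073)=0, √Δ=0.7121 → z ∈ {-0.3503, 0.2645}; z = -0.3503 (taking z<0)
x = 0.0015, y = -0.1552

(0.0015, -0.1552, -0.3503)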